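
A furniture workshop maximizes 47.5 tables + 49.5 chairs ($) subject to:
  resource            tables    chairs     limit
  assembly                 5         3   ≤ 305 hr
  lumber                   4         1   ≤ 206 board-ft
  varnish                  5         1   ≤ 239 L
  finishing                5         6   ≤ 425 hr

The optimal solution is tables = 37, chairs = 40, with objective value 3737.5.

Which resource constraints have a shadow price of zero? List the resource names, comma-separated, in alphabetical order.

assembly: 305/305 (binding)
lumber: 188/206 (slack 18)
varnish: 225/239 (slack 14)
finishing: 425/425 (binding)
By complementary slackness, a constraint with positive slack has shadow price 0 → lumber, varnish.

lumber, varnish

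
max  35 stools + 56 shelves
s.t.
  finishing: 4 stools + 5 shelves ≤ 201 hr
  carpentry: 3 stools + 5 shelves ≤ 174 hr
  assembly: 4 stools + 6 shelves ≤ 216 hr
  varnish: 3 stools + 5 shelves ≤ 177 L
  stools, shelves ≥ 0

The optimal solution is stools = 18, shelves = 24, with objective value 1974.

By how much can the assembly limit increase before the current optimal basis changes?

Binding constraints: carpentry, assembly. The basis is B = [[3,5],[4,6]] with det -2.
Per unit increase in assembly, x* moves by d = (2.5, -1.5).
The basis stays optimal until finishing becomes binding; allowable increase = 3.6 hr.

3.6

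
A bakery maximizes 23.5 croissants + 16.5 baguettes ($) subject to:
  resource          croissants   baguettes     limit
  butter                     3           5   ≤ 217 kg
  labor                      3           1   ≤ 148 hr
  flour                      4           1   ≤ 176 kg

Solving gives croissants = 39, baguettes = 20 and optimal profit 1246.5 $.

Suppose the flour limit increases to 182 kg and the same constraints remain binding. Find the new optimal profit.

1270.5

Binding: butter and flour. Non-binding: labor (11 unused).
Since labor is not tight, its dual is 0.
From A_Bᵀ y = c: 3·y_butter + 4·y_flour = 23.5; 5·y_butter + 1·y_flour = 16.5.
This yields shadow prices y_butter = 2.5, y_flour = 4.
Δz = y_flour·Δb = 4 × (6) = 24, so new z* = 1246.5 + 24 = 1270.5.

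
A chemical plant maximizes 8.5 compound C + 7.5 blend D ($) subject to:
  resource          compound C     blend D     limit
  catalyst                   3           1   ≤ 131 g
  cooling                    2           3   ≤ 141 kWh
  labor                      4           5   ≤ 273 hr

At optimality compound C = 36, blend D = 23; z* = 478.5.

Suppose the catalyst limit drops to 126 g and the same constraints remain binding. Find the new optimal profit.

At the optimum: catalyst uses 131 of 131 (binding); cooling uses 141 of 141 (binding); labor uses 259 of 273 (slack = 14).
By complementary slackness, y = 0 for the non-binding constraint.
From A_Bᵀ y = c: 3·y_catalyst + 2·y_cooling = 8.5; 1·y_catalyst + 3·y_cooling = 7.5.
Solving: y_catalyst = 1.5, y_cooling = 2.
Δz = y_catalyst·Δb = 1.5 × (-5) = -7.5, so new z* = 478.5 − 7.5 = 471.

471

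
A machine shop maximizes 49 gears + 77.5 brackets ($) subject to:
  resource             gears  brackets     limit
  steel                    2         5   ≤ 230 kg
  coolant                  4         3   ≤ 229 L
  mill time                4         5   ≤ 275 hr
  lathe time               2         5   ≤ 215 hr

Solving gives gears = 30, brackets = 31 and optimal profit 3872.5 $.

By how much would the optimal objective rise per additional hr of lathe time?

At the optimum: steel uses 215 of 230 (slack = 15); coolant uses 213 of 229 (slack = 16); mill time uses 275 of 275 (binding); lathe time uses 215 of 215 (binding).
Since steel, coolant are not tight, their duals are 0.
Dual feasibility on the basic columns requires 4·y_mill time + 2·y_lathe time = 49, 5·y_mill time + 5·y_lathe time = 77.5.
→ y_mill time = 9 and y_lathe time = 6.5.
Shadow price of lathe time = 6.5.

6.5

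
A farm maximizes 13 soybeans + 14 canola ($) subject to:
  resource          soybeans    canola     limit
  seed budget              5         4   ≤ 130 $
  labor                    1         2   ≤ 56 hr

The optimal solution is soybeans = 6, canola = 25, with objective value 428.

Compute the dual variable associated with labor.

3

At the optimum: seed budget uses 130 of 130 (binding); labor uses 56 of 56 (binding).
From A_Bᵀ y = c: 5·y_seed budget + 1·y_labor = 13; 4·y_seed budget + 2·y_labor = 14.
→ y_seed budget = 2 and y_labor = 3.
Shadow price of labor = 3.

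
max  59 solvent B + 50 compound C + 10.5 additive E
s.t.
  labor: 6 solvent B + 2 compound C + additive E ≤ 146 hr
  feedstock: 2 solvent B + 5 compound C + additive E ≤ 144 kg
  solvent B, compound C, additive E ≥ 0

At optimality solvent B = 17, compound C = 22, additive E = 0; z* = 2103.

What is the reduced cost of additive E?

-4

At the optimum: labor uses 146 of 146 (binding); feedstock uses 144 of 144 (binding).
From A_Bᵀ y = c: 6·y_labor + 2·y_feedstock = 59; 2·y_labor + 5·y_feedstock = 50.
→ y_labor = 7.5 and y_feedstock = 7.
Reduced cost of additive E: c₃ − yᵀa₃ = 10.5 − (7.5·1 + 7·1) = 10.5 − 14.5 = -4.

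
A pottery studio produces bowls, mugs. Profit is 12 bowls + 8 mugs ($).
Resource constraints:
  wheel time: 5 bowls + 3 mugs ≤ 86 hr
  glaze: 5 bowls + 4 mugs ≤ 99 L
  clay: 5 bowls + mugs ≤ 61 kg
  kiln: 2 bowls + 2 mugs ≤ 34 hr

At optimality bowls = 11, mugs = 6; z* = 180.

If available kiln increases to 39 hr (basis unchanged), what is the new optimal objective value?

197.5

Check each constraint at x*: wheel time 73/86 (slack 13); glaze 79/99 (slack 20); clay 61/61 (tight); kiln 34/34 (tight).
Slack constraints have shadow price 0 (complementary slackness).
From A_Bᵀ y = c: 5·y_clay + 2·y_kiln = 12; 1·y_clay + 2·y_kiln = 8.
This yields shadow prices y_clay = 1, y_kiln = 3.5.
Δz = y_kiln·Δb = 3.5 × (5) = 17.5, so new z* = 180 + 17.5 = 197.5.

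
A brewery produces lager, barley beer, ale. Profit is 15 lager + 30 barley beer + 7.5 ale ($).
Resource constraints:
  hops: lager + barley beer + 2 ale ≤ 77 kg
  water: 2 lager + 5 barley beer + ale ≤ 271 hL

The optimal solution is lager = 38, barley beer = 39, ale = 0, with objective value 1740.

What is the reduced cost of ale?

-7.5

Check each constraint at x*: hops 77/77 (tight); water 271/271 (tight).
The binding rows give the dual system: 1·y_hops + 2·y_water = 15 and 1·y_hops + 5·y_water = 30.
Solving: y_hops = 5, y_water = 5.
Reduced cost of ale: c₃ − yᵀa₃ = 7.5 − (5·2 + 5·1) = 7.5 − 15 = -7.5.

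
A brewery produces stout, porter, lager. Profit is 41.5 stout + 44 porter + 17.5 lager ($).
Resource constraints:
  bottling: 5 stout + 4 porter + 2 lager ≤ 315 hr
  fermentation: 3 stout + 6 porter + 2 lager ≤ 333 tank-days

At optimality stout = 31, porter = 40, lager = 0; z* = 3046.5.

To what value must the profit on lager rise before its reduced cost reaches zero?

Check each constraint at x*: bottling 315/315 (tight); fermentation 333/333 (tight).
The binding rows give the dual system: 5·y_bottling + 3·y_fermentation = 41.5 and 4·y_bottling + 6·y_fermentation = 44.
Solving: y_bottling = 6.5, y_fermentation = 3.
lager enters the basis when its profit ≥ yᵀa₃ = 6.5·2 + 3·2 = 19.

19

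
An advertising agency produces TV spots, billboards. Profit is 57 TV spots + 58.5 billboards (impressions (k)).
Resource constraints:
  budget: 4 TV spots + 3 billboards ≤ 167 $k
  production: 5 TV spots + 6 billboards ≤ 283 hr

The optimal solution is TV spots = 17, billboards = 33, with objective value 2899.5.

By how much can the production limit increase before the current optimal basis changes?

51

Binding constraints: budget, production. The basis is B = [[4,3],[5,6]] with det 9.
Per unit increase in production, x* moves by d = (-0.3333, 0.4444).
The basis stays optimal until TV spots reaches 0; allowable increase = 51 hr.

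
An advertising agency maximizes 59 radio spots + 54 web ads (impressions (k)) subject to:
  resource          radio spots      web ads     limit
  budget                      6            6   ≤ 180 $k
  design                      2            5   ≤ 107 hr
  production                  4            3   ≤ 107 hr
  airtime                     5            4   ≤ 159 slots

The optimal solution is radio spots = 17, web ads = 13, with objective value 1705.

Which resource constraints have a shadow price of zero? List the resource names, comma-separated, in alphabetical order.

airtime, design

budget: 180/180 (binding)
design: 99/107 (slack 8)
production: 107/107 (binding)
airtime: 137/159 (slack 22)
By complementary slackness, a constraint with positive slack has shadow price 0 → airtime, design.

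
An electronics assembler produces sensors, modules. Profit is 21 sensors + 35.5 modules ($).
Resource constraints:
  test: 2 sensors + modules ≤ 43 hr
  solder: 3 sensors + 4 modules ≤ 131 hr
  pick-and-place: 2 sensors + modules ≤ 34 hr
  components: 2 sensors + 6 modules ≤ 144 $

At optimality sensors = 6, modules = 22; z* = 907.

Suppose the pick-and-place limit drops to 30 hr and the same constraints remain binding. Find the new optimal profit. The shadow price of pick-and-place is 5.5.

Δb = -4, so new z* = 907 + (5.5)·(-4) = 907 − 22 = 885.

885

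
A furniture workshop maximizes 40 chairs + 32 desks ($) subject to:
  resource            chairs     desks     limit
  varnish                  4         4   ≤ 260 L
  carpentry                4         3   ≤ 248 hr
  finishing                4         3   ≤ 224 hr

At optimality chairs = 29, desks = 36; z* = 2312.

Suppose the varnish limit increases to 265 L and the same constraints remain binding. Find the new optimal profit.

At the optimum: varnish uses 260 of 260 (binding); carpentry uses 224 of 248 (slack = 24); finishing uses 224 of 224 (binding).
Slack constraints have shadow price 0 (complementary slackness).
The binding rows give the dual system: 4·y_varnish + 4·y_finishing = 40 and 4·y_varnish + 3·y_finishing = 32.
→ y_varnish = 2 and y_finishing = 8.
Δz = y_varnish·Δb = 2 × (5) = 10, so new z* = 2312 + 10 = 2322.

2322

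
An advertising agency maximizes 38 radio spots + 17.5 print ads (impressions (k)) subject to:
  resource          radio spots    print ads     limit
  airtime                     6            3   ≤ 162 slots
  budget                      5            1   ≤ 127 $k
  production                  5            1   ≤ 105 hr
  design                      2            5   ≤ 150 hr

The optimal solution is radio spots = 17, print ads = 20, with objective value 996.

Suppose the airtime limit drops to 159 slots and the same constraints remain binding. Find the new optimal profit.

979.5

At the optimum: airtime uses 162 of 162 (binding); budget uses 105 of 127 (slack = 22); production uses 105 of 105 (binding); design uses 134 of 150 (slack = 16).
Slack constraints have shadow price 0 (complementary slackness).
Dual feasibility on the basic columns requires 6·y_airtime + 5·y_production = 38, 3·y_airtime + 1·y_production = 17.5.
Solving: y_airtime = 5.5, y_production = 1.
Δz = y_airtime·Δb = 5.5 × (-3) = -16.5, so new z* = 996 − 16.5 = 979.5.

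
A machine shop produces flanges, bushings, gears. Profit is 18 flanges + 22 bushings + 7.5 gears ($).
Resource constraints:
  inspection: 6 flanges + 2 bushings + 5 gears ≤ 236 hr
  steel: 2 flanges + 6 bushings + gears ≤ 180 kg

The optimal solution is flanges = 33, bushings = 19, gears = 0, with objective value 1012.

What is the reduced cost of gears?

-5.5

At the optimum: inspection uses 236 of 236 (binding); steel uses 180 of 180 (binding).
Dual feasibility on the basic columns requires 6·y_inspection + 2·y_steel = 18, 2·y_inspection + 6·y_steel = 22.
Solving: y_inspection = 2, y_steel = 3.
Reduced cost of gears: c₃ − yᵀa₃ = 7.5 − (2·5 + 3·1) = 7.5 − 13 = -5.5.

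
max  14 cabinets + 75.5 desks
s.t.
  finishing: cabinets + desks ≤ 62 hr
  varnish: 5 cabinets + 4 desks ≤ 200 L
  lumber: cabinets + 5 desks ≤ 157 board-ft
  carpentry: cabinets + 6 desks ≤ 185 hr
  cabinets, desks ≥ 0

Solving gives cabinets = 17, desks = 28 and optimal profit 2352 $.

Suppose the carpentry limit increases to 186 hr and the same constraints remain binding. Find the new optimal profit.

2357.5

At the optimum: finishing uses 45 of 62 (slack = 17); varnish uses 197 of 200 (slack = 3); lumber uses 157 of 157 (binding); carpentry uses 185 of 185 (binding).
Since finishing, varnish are not tight, their duals are 0.
Dual feasibility on the basic columns requires 1·y_lumber + 1·y_carpentry = 14, 5·y_lumber + 6·y_carpentry = 75.5.
Solving: y_lumber = 8.5, y_carpentry = 5.5.
Δz = y_carpentry·Δb = 5.5 × (1) = 5.5, so new z* = 2352 + 5.5 = 2357.5.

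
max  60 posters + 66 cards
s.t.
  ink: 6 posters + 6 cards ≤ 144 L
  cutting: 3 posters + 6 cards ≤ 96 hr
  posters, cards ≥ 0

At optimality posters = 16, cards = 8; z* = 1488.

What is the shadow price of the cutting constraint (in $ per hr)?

2

Check each constraint at x*: ink 144/144 (tight); cutting 96/96 (tight).
From A_Bᵀ y = c: 6·y_ink + 3·y_cutting = 60; 6·y_ink + 6·y_cutting = 66.
Solving: y_ink = 9, y_cutting = 2.
Shadow price of cutting = 2.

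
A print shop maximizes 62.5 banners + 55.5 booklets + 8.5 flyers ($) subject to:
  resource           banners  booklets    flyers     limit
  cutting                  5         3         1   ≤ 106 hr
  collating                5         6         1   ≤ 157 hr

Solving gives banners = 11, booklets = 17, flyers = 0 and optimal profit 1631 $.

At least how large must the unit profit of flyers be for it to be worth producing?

Both cutting and collating are binding at x*.
The binding rows give the dual system: 5·y_cutting + 5·y_collating = 62.5 and 3·y_cutting + 6·y_collating = 55.5.
Solving: y_cutting = 6.5, y_collating = 6.
flyers enters the basis when its profit ≥ yᵀa₃ = 6.5·1 + 6·1 = 12.5.

12.5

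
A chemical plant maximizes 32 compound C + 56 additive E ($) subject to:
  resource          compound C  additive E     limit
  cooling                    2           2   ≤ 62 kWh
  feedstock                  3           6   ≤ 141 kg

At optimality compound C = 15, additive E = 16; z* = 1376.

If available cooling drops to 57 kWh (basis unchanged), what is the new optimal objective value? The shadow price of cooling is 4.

1356

Δb = -5, so new z* = 1376 + (4)·(-5) = 1376 − 20 = 1356.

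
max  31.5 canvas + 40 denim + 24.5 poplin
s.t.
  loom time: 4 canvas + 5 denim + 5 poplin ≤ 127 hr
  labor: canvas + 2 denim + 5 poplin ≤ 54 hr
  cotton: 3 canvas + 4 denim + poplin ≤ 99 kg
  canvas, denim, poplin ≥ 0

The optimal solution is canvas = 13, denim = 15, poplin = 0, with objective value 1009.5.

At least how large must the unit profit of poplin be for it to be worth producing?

32.5

At the optimum: loom time uses 127 of 127 (binding); labor uses 43 of 54 (slack = 11); cotton uses 99 of 99 (binding).
Since labor is not tight, its dual is 0.
Dual feasibility on the basic columns requires 4·y_loom time + 3·y_cotton = 31.5, 5·y_loom time + 4·y_cotton = 40.
→ y_loom time = 6 and y_cotton = 2.5.
poplin enters the basis when its profit ≥ yᵀa₃ = 6·5 + 2.5·1 = 32.5.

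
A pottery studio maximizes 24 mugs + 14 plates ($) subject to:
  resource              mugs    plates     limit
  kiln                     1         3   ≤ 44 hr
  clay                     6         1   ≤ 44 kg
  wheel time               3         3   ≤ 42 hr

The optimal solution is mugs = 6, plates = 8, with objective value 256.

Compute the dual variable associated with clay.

2

At the optimum: kiln uses 30 of 44 (slack = 14); clay uses 44 of 44 (binding); wheel time uses 42 of 42 (binding).
By complementary slackness, y = 0 for the non-binding constraint.
The binding rows give the dual system: 6·y_clay + 3·y_wheel time = 24 and 1·y_clay + 3·y_wheel time = 14.
Solving: y_clay = 2, y_wheel time = 4.
Shadow price of clay = 2.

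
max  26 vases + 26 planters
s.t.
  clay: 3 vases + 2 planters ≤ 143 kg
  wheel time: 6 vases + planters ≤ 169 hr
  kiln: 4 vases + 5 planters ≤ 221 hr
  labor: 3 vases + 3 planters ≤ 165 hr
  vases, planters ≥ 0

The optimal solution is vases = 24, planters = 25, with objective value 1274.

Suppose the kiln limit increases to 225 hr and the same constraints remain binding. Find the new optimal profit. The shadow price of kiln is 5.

1294

Δb = 4, so new z* = 1274 + (5)·(4) = 1274 + 20 = 1294.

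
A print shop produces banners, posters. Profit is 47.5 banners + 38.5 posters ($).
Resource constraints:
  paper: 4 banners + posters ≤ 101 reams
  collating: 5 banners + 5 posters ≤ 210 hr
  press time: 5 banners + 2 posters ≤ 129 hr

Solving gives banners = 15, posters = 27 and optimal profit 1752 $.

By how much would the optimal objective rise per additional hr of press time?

3

Binding: collating and press time. Non-binding: paper (14 unused).
Slack constraints have shadow price 0 (complementary slackness).
From A_Bᵀ y = c: 5·y_collating + 5·y_press time = 47.5; 5·y_collating + 2·y_press time = 38.5.
This yields shadow prices y_collating = 6.5, y_press time = 3.
Shadow price of press time = 3.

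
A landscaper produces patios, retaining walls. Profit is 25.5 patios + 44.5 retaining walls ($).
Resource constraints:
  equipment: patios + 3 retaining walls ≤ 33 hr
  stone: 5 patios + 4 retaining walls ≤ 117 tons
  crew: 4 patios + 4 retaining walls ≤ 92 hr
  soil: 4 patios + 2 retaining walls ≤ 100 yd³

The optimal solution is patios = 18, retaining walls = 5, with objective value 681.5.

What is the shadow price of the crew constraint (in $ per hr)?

Check each constraint at x*: equipment 33/33 (tight); stone 110/117 (slack 7); crew 92/92 (tight); soil 82/100 (slack 18).
Since stone, soil are not tight, their duals are 0.
From A_Bᵀ y = c: 1·y_equipment + 4·y_crew = 25.5; 3·y_equipment + 4·y_crew = 44.5.
→ y_equipment = 9.5 and y_crew = 4.
Shadow price of crew = 4.

4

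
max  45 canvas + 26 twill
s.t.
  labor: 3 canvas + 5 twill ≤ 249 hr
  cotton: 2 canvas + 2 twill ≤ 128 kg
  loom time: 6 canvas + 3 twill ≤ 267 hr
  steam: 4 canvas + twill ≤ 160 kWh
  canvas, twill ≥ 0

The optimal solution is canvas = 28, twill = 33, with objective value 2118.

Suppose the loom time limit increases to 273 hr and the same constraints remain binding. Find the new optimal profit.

At the optimum: labor uses 249 of 249 (binding); cotton uses 122 of 128 (slack = 6); loom time uses 267 of 267 (binding); steam uses 145 of 160 (slack = 15).
Since cotton, steam are not tight, their duals are 0.
The binding rows give the dual system: 3·y_labor + 6·y_loom time = 45 and 5·y_labor + 3·y_loom time = 26.
→ y_labor = 1 and y_loom time = 7.
Δz = y_loom time·Δb = 7 × (6) = 42, so new z* = 2118 + 42 = 2160.

2160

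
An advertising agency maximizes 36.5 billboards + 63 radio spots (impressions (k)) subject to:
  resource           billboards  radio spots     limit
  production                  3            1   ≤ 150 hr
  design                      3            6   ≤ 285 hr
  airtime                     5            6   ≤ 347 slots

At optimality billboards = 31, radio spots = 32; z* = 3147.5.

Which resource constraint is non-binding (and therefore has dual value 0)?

production

production: 125/150 (slack 25)
design: 285/285 (binding)
airtime: 347/347 (binding)
By complementary slackness, a constraint with positive slack has shadow price 0 → production.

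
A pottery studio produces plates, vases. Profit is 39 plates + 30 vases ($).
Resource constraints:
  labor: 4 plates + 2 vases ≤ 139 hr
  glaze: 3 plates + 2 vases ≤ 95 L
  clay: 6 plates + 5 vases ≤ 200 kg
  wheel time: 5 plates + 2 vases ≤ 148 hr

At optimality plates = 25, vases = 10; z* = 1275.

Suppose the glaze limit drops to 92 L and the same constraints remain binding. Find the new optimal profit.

Check each constraint at x*: labor 120/139 (slack 19); glaze 95/95 (tight); clay 200/200 (tight); wheel time 145/148 (slack 3).
By complementary slackness, y = 0 for the non-binding constraints.
Dual feasibility on the basic columns requires 3·y_glaze + 6·y_clay = 39, 2·y_glaze + 5·y_clay = 30.
Solving: y_glaze = 5, y_clay = 4.
Δz = y_glaze·Δb = 5 × (-3) = -15, so new z* = 1275 − 15 = 1260.

1260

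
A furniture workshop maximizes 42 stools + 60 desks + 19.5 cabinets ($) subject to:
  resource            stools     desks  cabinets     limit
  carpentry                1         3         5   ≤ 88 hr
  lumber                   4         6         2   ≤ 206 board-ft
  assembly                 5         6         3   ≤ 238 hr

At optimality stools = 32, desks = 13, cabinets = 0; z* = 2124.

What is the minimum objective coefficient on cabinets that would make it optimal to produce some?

22

Binding: lumber and assembly. Non-binding: carpentry (17 unused).
Since carpentry is not tight, its dual is 0.
From A_Bᵀ y = c: 4·y_lumber + 5·y_assembly = 42; 6·y_lumber + 6·y_assembly = 60.
This yields shadow prices y_lumber = 8, y_assembly = 2.
cabinets enters the basis when its profit ≥ yᵀa₃ = 8·2 + 2·3 = 22.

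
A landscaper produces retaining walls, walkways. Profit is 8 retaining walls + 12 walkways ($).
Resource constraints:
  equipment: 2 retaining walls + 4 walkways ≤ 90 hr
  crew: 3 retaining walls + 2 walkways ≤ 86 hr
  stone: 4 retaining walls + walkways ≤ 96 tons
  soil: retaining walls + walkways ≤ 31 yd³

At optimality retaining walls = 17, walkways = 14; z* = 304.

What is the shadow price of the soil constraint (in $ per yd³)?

4

Binding: equipment and soil. Non-binding: crew (7 unused), stone (14 unused).
By complementary slackness, y = 0 for the non-binding constraints.
From A_Bᵀ y = c: 2·y_equipment + 1·y_soil = 8; 4·y_equipment + 1·y_soil = 12.
Solving: y_equipment = 2, y_soil = 4.
Shadow price of soil = 4.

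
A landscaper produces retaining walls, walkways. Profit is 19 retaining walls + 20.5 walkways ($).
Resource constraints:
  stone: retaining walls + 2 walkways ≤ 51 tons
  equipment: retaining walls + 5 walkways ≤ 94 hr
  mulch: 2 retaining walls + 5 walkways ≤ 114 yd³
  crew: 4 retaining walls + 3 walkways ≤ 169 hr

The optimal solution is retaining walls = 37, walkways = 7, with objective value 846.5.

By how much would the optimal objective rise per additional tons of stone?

5

Binding: stone and crew. Non-binding: equipment (22 unused), mulch (5 unused).
By complementary slackness, y = 0 for the non-binding constraints.
The binding rows give the dual system: 1·y_stone + 4·y_crew = 19 and 2·y_stone + 3·y_crew = 20.5.
Solving: y_stone = 5, y_crew = 3.5.
Shadow price of stone = 5.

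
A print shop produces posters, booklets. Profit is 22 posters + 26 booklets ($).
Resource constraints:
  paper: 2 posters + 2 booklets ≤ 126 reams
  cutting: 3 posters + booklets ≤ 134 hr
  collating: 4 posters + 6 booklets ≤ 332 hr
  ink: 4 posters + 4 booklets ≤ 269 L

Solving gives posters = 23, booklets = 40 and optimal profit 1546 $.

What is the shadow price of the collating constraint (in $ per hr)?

Binding: paper and collating. Non-binding: cutting (25 unused), ink (17 unused).
By complementary slackness, y = 0 for the non-binding constraints.
The binding rows give the dual system: 2·y_paper + 4·y_collating = 22 and 2·y_paper + 6·y_collating = 26.
→ y_paper = 7 and y_collating = 2.
Shadow price of collating = 2.

2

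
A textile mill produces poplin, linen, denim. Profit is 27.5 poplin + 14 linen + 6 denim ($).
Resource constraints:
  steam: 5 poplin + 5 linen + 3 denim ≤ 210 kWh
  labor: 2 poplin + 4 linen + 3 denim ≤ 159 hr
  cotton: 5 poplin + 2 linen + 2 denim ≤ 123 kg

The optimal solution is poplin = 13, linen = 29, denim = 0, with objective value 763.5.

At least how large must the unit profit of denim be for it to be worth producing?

Check each constraint at x*: steam 210/210 (tight); labor 142/159 (slack 17); cotton 123/123 (tight).
By complementary slackness, y = 0 for the non-binding constraint.
Dual feasibility on the basic columns requires 5·y_steam + 5·y_cotton = 27.5, 5·y_steam + 2·y_cotton = 14.
→ y_steam = 1 and y_cotton = 4.5.
denim enters the basis when its profit ≥ yᵀa₃ = 1·3 + 4.5·2 = 12.

12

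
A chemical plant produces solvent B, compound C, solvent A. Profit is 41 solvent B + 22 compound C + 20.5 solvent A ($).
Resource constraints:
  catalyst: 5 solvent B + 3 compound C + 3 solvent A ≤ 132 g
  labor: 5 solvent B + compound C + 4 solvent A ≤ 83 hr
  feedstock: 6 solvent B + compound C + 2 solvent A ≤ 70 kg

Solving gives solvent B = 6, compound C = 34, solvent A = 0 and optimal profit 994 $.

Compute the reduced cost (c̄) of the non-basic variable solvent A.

-2.5

Binding: catalyst and feedstock. Non-binding: labor (19 unused).
Since labor is not tight, its dual is 0.
Dual feasibility on the basic columns requires 5·y_catalyst + 6·y_feedstock = 41, 3·y_catalyst + 1·y_feedstock = 22.
→ y_catalyst = 7 and y_feedstock = 1.
Reduced cost of solvent A: c₃ − yᵀa₃ = 20.5 − (7·3 + 1·2) = 20.5 − 23 = -2.5.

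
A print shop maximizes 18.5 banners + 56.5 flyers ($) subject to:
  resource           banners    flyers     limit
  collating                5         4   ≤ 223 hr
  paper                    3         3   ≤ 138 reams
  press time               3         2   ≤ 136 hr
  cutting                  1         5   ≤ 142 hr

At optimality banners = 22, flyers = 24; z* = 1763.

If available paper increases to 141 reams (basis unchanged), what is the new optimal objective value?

1772

At the optimum: collating uses 206 of 223 (slack = 17); paper uses 138 of 138 (binding); press time uses 114 of 136 (slack = 22); cutting uses 142 of 142 (binding).
By complementary slackness, y = 0 for the non-binding constraints.
From A_Bᵀ y = c: 3·y_paper + 1·y_cutting = 18.5; 3·y_paper + 5·y_cutting = 56.5.
Solving: y_paper = 3, y_cutting = 9.5.
Δz = y_paper·Δb = 3 × (3) = 9, so new z* = 1763 + 9 = 1772.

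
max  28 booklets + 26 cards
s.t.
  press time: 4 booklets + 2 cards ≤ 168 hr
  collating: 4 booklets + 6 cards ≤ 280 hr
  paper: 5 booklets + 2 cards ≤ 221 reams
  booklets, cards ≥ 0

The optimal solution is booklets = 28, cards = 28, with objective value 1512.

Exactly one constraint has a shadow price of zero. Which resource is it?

paper

press time: 168/168 (binding)
collating: 280/280 (binding)
paper: 196/221 (slack 25)
By complementary slackness, a constraint with positive slack has shadow price 0 → paper.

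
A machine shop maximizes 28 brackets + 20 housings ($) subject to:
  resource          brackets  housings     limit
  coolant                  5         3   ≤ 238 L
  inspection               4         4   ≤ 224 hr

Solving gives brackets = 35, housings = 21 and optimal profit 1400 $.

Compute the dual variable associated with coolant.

Check each constraint at x*: coolant 238/238 (tight); inspection 224/224 (tight).
The binding rows give the dual system: 5·y_coolant + 4·y_inspection = 28 and 3·y_coolant + 4·y_inspection = 20.
This yields shadow prices y_coolant = 4, y_inspection = 2.
Shadow price of coolant = 4.

4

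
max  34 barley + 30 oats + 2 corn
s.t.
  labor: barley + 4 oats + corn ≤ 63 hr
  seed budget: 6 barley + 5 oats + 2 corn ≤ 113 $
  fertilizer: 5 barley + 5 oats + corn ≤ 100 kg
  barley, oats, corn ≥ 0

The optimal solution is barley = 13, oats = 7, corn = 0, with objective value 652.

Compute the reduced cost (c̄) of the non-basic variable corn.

-8

Check each constraint at x*: labor 41/63 (slack 22); seed budget 113/113 (tight); fertilizer 100/100 (tight).
By complementary slackness, y = 0 for the non-binding constraint.
From A_Bᵀ y = c: 6·y_seed budget + 5·y_fertilizer = 34; 5·y_seed budget + 5·y_fertilizer = 30.
This yields shadow prices y_seed budget = 4, y_fertilizer = 2.
Reduced cost of corn: c₃ − yᵀa₃ = 2 − (4·2 + 2·1) = 2 − 10 = -8.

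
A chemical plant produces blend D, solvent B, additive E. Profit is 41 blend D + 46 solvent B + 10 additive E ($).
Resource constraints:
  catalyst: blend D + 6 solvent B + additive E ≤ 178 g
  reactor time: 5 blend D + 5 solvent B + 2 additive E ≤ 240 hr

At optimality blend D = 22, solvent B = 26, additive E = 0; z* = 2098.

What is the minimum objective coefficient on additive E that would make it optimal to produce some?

17

Check each constraint at x*: catalyst 178/178 (tight); reactor time 240/240 (tight).
From A_Bᵀ y = c: 1·y_catalyst + 5·y_reactor time = 41; 6·y_catalyst + 5·y_reactor time = 46.
→ y_catalyst = 1 and y_reactor time = 8.
additive E enters the basis when its profit ≥ yᵀa₃ = 1·1 + 8·2 = 17.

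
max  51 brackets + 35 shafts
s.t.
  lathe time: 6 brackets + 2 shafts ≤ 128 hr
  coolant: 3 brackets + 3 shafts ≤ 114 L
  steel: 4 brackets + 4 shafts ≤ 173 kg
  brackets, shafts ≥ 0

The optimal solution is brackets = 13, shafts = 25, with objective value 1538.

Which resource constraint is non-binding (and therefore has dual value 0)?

lathe time: 128/128 (binding)
coolant: 114/114 (binding)
steel: 152/173 (slack 21)
By complementary slackness, a constraint with positive slack has shadow price 0 → steel.

steel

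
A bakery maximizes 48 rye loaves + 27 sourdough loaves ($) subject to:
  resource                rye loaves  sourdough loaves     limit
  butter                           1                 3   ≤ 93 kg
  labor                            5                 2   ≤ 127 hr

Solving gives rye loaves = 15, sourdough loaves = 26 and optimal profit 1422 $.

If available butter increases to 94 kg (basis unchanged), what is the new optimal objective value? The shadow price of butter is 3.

Δb = 1, so new z* = 1422 + (3)·(1) = 1422 + 3 = 1425.

1425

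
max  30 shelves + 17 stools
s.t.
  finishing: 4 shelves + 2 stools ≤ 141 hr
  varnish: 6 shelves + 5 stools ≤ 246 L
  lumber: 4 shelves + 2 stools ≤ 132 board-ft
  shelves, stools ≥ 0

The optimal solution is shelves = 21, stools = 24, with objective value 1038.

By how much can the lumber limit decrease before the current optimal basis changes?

Binding constraints: varnish, lumber. The basis is B = [[6,5],[4,2]] with det -8.
Per unit decrease in lumber, x* moves by d = (-0.625, 0.75).
The basis stays optimal until shelves reaches 0; allowable decrease = 33.6 board-ft.

33.6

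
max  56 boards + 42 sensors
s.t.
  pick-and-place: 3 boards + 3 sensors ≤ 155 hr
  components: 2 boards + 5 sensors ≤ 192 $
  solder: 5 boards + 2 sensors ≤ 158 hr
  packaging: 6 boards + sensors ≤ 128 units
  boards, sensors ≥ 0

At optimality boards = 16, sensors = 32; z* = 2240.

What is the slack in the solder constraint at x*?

14

solder used = 5·16 + 2·32 = 144; slack = 158 − 144 = 14.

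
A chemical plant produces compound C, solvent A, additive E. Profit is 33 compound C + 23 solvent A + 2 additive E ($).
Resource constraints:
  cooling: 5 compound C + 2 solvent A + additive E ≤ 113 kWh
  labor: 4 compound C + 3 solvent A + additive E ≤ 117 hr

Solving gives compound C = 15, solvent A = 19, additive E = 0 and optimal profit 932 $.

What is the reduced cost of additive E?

At the optimum: cooling uses 113 of 113 (binding); labor uses 117 of 117 (binding).
The binding rows give the dual system: 5·y_cooling + 4·y_labor = 33 and 2·y_cooling + 3·y_labor = 23.
→ y_cooling = 1 and y_labor = 7.
Reduced cost of additive E: c₃ − yᵀa₃ = 2 − (1·1 + 7·1) = 2 − 8 = -6.

-6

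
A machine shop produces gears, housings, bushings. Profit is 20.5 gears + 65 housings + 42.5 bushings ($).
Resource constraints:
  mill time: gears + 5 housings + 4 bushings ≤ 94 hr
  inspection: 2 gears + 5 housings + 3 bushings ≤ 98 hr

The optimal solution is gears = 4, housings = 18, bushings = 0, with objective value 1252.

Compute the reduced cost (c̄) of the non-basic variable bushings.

-2

Check each constraint at x*: mill time 94/94 (tight); inspection 98/98 (tight).
The binding rows give the dual system: 1·y_mill time + 2·y_inspection = 20.5 and 5·y_mill time + 5·y_inspection = 65.
This yields shadow prices y_mill time = 5.5, y_inspection = 7.5.
Reduced cost of bushings: c₃ − yᵀa₃ = 42.5 − (5.5·4 + 7.5·3) = 42.5 − 44.5 = -2.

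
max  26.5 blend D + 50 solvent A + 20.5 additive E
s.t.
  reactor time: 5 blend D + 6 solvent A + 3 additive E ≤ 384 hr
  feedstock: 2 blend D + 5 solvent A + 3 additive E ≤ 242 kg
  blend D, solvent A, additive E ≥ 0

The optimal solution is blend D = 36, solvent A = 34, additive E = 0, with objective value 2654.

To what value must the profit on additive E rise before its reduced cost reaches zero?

Both reactor time and feedstock are binding at x*.
From A_Bᵀ y = c: 5·y_reactor time + 2·y_feedstock = 26.5; 6·y_reactor time + 5·y_feedstock = 50.
→ y_reactor time = 2.5 and y_feedstock = 7.
additive E enters the basis when its profit ≥ yᵀa₃ = 2.5·3 + 7·3 = 28.5.

28.5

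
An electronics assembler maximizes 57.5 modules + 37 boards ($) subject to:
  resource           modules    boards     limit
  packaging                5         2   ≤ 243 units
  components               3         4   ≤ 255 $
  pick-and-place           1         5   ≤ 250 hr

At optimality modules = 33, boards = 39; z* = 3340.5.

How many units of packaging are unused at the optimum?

0

packaging used = 5·33 + 2·39 = 243; slack = 243 − 243 = 0.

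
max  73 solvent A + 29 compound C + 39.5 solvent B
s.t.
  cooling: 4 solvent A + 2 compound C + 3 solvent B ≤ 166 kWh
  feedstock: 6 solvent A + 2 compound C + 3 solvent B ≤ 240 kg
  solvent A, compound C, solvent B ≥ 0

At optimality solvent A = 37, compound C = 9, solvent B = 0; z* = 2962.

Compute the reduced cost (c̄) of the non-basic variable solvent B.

-4

Check each constraint at x*: cooling 166/166 (tight); feedstock 240/240 (tight).
From A_Bᵀ y = c: 4·y_cooling + 6·y_feedstock = 73; 2·y_cooling + 2·y_feedstock = 29.
Solving: y_cooling = 7, y_feedstock = 7.5.
Reduced cost of solvent B: c₃ − yᵀa₃ = 39.5 − (7·3 + 7.5·3) = 39.5 − 43.5 = -4.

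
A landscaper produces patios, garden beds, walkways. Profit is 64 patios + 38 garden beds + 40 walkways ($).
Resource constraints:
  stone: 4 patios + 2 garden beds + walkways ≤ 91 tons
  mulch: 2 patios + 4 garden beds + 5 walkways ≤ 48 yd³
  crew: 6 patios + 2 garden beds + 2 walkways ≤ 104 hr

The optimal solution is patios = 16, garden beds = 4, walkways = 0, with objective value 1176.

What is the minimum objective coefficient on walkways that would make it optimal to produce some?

Binding: mulch and crew. Non-binding: stone (19 unused).
By complementary slackness, y = 0 for the non-binding constraint.
The binding rows give the dual system: 2·y_mulch + 6·y_crew = 64 and 4·y_mulch + 2·y_crew = 38.
→ y_mulch = 5 and y_crew = 9.
walkways enters the basis when its profit ≥ yᵀa₃ = 5·5 + 9·2 = 43.

43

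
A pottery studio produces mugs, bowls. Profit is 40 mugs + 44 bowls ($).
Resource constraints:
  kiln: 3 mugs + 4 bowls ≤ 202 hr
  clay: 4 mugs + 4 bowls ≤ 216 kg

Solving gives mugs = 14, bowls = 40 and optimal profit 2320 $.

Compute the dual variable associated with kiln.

4

Both kiln and clay are binding at x*.
The binding rows give the dual system: 3·y_kiln + 4·y_clay = 40 and 4·y_kiln + 4·y_clay = 44.
→ y_kiln = 4 and y_clay = 7.
Shadow price of kiln = 4.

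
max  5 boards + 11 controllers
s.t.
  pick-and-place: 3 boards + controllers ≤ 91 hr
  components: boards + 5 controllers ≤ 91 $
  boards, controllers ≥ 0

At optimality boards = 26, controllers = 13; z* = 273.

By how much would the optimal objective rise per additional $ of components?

Check each constraint at x*: pick-and-place 91/91 (tight); components 91/91 (tight).
The binding rows give the dual system: 3·y_pick-and-place + 1·y_components = 5 and 1·y_pick-and-place + 5·y_components = 11.
→ y_pick-and-place = 1 and y_components = 2.
Shadow price of components = 2.

2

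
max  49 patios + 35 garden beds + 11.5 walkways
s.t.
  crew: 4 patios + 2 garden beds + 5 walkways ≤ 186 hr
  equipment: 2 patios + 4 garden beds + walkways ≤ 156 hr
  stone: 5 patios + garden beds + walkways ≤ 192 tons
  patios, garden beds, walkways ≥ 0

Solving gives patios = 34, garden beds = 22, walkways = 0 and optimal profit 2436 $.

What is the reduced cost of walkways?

-2.5

Binding: equipment and stone. Non-binding: crew (6 unused).
By complementary slackness, y = 0 for the non-binding constraint.
From A_Bᵀ y = c: 2·y_equipment + 5·y_stone = 49; 4·y_equipment + 1·y_stone = 35.
This yields shadow prices y_equipment = 7, y_stone = 7.
Reduced cost of walkways: c₃ − yᵀa₃ = 11.5 − (7·1 + 7·1) = 11.5 − 14 = -2.5.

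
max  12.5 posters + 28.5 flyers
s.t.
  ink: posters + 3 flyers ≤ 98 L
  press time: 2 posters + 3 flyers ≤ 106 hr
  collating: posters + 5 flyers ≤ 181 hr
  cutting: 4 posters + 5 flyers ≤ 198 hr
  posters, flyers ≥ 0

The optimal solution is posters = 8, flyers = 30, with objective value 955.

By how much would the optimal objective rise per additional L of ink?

6.5

Check each constraint at x*: ink 98/98 (tight); press time 106/106 (tight); collating 158/181 (slack 23); cutting 182/198 (slack 16).
Since collating, cutting are not tight, their duals are 0.
From A_Bᵀ y = c: 1·y_ink + 2·y_press time = 12.5; 3·y_ink + 3·y_press time = 28.5.
Solving: y_ink = 6.5, y_press time = 3.
Shadow price of ink = 6.5.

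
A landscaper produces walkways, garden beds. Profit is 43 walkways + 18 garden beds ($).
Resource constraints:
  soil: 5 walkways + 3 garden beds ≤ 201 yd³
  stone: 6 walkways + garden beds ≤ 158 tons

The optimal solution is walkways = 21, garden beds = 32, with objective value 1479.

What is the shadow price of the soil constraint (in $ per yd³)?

Check each constraint at x*: soil 201/201 (tight); stone 158/158 (tight).
Dual feasibility on the basic columns requires 5·y_soil + 6·y_stone = 43, 3·y_soil + 1·y_stone = 18.
→ y_soil = 5 and y_stone = 3.
Shadow price of soil = 5.

5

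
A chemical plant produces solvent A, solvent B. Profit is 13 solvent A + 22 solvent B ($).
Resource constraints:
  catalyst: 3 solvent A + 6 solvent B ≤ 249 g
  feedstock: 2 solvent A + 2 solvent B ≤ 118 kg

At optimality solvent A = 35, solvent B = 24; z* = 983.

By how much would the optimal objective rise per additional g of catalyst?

3

Check each constraint at x*: catalyst 249/249 (tight); feedstock 118/118 (tight).
The binding rows give the dual system: 3·y_catalyst + 2·y_feedstock = 13 and 6·y_catalyst + 2·y_feedstock = 22.
Solving: y_catalyst = 3, y_feedstock = 2.
Shadow price of catalyst = 3.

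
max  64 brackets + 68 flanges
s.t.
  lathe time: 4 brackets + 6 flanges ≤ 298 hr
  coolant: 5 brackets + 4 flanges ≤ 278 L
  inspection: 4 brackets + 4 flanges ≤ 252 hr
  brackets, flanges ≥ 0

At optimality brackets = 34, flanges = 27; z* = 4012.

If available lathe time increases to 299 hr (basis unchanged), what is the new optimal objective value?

At the optimum: lathe time uses 298 of 298 (binding); coolant uses 278 of 278 (binding); inspection uses 244 of 252 (slack = 8).
Since inspection is not tight, its dual is 0.
The binding rows give the dual system: 4·y_lathe time + 5·y_coolant = 64 and 6·y_lathe time + 4·y_coolant = 68.
Solving: y_lathe time = 6, y_coolant = 8.
Δz = y_lathe time·Δb = 6 × (1) = 6, so new z* = 4012 + 6 = 4018.

4018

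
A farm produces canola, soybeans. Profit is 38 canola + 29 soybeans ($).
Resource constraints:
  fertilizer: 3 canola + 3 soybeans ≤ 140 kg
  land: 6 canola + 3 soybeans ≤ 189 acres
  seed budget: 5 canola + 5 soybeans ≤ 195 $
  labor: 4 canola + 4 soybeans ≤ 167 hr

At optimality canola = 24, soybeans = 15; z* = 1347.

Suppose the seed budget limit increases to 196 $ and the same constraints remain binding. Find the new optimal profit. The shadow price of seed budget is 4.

Δb = 1, so new z* = 1347 + (4)·(1) = 1347 + 4 = 1351.

1351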